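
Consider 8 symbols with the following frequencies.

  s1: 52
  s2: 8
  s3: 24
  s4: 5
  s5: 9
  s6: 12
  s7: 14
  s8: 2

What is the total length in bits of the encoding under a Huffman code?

317

Greedily combine the two least-frequent nodes:
combine s8(2), s4(5) → 7
combine 7, s2(8) → 15
combine s5(9), s6(12) → 21
combine s7(14), 15 → 29
combine 21, s3(24) → 45
combine 29, 45 → 74
combine s1(52), 74 → 126
Total encoded bits = sum of merged weights = 7 + 15 + 21 + 29 + 45 + 74 + 126 = 317.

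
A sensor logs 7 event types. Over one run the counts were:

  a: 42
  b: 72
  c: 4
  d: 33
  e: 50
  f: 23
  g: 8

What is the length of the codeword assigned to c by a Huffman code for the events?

5

Huffman merges, smallest pair first:
combine c(4), g(8) → 12
combine 12, f(23) → 35
combine d(33), 35 → 68
combine a(42), e(50) → 92
combine 68, b(72) → 140
combine 92, 140 → 232
c sits 5 levels below the root, so its codeword is 5 bits.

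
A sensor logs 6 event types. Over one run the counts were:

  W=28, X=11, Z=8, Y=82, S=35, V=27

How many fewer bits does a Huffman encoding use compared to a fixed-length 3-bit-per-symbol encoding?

145

Fixed-length: 3 bits × 191 symbols = 573 bits.
Huffman merges:
merge Z(8) and X(11): 19
merge 19 and V(27): 46
merge W(28) and S(35): 63
merge 46 and 63: 109
merge Y(82) and 109: 191
Huffman total = 19 + 46 + 63 + 109 + 191 = 428 bits.
Saving = 573 − 428 = 145 bits.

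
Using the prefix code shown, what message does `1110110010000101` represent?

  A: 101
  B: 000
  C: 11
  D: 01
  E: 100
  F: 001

CAEEFD

Read left to right; each codeword is recognised as soon as it completes (prefix code):
  11→C | 101→A | 100→E | 100→E | 001→F | 01→D
Decoded message: CAEEFD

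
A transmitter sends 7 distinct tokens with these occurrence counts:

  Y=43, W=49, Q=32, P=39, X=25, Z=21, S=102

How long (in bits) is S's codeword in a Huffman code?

2

Huffman merges, smallest pair first:
merge Z(21) and X(25): 46
merge Q(32) and P(39): 71
merge Y(43) and 46: 89
merge W(49) and 71: 120
merge 89 and S(102): 191
merge 120 and 191: 311
S's leaf is at depth 2, giving a 2-bit codeword.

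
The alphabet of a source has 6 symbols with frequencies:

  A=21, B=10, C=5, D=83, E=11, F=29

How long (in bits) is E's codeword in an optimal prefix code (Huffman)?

4

Repeatedly merge the two smallest:
merge C(5) and B(10): 15
merge E(11) and 15: 26
merge A(21) and 26: 47
merge F(29) and 47: 76
merge 76 and D(83): 159
E's leaf is at depth 4, giving a 4-bit codeword.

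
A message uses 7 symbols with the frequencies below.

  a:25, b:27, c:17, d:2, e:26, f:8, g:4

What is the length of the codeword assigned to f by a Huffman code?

Huffman merges, smallest pair first:
d(2) + g(4) → 6
6 + f(8) → 14
14 + c(17) → 31
a(25) + e(26) → 51
b(27) + 31 → 58
51 + 58 → 109
The subtree containing f is merged 4 times, so code length = 4.

4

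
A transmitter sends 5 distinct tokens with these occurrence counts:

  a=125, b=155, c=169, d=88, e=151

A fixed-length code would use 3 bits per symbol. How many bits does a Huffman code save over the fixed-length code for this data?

Fixed-length: 3 bits × 688 symbols = 2064 bits.
Huffman merges:
combine d(88), a(125) → 213
combine e(151), b(155) → 306
combine c(169), 213 → 382
combine 306, 382 → 688
Huffman total = 213 + 306 + 382 + 688 = 1589 bits.
Saving = 2064 − 1589 = 475 bits.

475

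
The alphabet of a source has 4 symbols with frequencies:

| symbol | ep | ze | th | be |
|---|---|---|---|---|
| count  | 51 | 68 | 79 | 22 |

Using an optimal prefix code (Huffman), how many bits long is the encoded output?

Greedily combine the two least-frequent nodes:
merge be(22) and ep(51): 73
merge ze(68) and 73: 141
merge th(79) and 141: 220
Each symbol's bit-cost is frequency × depth; summing gives 434 bits (equivalently 73 + 141 + 220).

434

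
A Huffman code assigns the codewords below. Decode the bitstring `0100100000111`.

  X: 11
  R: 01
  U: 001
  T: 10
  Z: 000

Read left to right; each codeword is recognised as soon as it completes (prefix code):
  01→R | 001→U | 000→Z | 001→U | 11→X
Decoded message: RUZUX

RUZUX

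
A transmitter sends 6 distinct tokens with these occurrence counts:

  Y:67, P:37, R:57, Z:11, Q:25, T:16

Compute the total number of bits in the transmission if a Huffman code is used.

505

Merge the two smallest weights repeatedly:
combine Z(11), T(16) → 27
combine Q(25), 27 → 52
combine P(37), 52 → 89
combine R(57), Y(67) → 124
combine 89, 124 → 213
The encoded length is the sum of every internal node's weight: 27 + 52 + 89 + 124 + 213 = 505 bits.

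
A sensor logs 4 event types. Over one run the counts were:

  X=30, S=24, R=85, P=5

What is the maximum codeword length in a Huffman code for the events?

Merge the two lowest-weight nodes at each step:
combine P(5), S(24) → 29
combine 29, X(30) → 59
combine 59, R(85) → 144
Maximum depth reached is 3.

3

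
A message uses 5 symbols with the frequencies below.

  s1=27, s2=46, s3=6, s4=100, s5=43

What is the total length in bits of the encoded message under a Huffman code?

453

Greedily combine the two least-frequent nodes:
s3(6) + s1(27) → 33
33 + s5(43) → 76
s2(46) + 76 → 122
s4(100) + 122 → 222
Each symbol's bit-cost is frequency × depth; summing gives 453 bits (equivalently 33 + 76 + 122 + 222).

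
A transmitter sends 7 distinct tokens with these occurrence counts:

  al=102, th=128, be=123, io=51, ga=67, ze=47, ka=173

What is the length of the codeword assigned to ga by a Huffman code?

Build the tree from the bottom:
merge ze(47) and io(51): 98
merge ga(67) and 98: 165
merge al(102) and be(123): 225
merge th(128) and 165: 293
merge ka(173) and 225: 398
merge 293 and 398: 691
The subtree containing ga is merged 3 times, so code length = 3.

3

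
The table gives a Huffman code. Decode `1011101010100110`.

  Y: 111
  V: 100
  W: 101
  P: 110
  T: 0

Read left to right; each codeword is recognised as soon as it completes (prefix code):
  101→W | 110→P | 101→W | 0→T | 100→V | 110→P
Decoded message: WPWTVP

WPWTVP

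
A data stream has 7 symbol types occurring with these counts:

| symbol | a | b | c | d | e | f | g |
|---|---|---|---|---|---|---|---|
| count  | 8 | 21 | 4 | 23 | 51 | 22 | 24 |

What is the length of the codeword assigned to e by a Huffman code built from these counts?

2

Repeatedly merge the two smallest:
combine c(4), a(8) → 12
combine 12, b(21) → 33
combine f(22), d(23) → 45
combine g(24), 33 → 57
combine 45, e(51) → 96
combine 57, 96 → 153
e's leaf is at depth 2, giving a 2-bit codeword.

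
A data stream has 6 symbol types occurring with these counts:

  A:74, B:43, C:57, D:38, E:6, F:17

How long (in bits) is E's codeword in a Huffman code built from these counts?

Repeatedly merge the two smallest:
merge E(6) and F(17): 23
merge 23 and D(38): 61
merge B(43) and C(57): 100
merge 61 and A(74): 135
merge 100 and 135: 235
E's leaf is at depth 4, giving a 4-bit codeword.

4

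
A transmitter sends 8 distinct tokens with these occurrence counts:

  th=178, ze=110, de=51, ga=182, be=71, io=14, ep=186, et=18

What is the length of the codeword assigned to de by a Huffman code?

5

Repeatedly merge the two smallest:
io(14) + et(18) → 32
32 + de(51) → 83
be(71) + 83 → 154
ze(110) + 154 → 264
th(178) + ga(182) → 360
ep(186) + 264 → 450
360 + 450 → 810
de's leaf is at depth 5, giving a 5-bit codeword.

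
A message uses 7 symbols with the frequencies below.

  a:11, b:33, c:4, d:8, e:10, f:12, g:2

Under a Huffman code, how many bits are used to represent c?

Huffman merges, smallest pair first:
combine g(2), c(4) → 6
combine 6, d(8) → 14
combine e(10), a(11) → 21
combine f(12), 14 → 26
combine 21, 26 → 47
combine b(33), 47 → 80
The subtree containing c is merged 5 times, so code length = 5.

5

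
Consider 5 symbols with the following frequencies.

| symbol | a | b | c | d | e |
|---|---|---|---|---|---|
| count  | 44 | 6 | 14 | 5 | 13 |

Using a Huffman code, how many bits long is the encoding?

Build the Huffman tree bottom-up:
combine d(5), b(6) → 11
combine 11, e(13) → 24
combine c(14), 24 → 38
combine 38, a(44) → 82
The encoded length is the sum of every internal node's weight: 11 + 24 + 38 + 82 = 155 bits.

155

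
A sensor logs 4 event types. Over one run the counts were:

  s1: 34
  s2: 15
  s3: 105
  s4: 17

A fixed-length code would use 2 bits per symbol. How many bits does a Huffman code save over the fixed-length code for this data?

Fixed-length: 2 bits × 171 symbols = 342 bits.
Huffman merges:
merge s2(15) and s4(17): 32
merge 32 and s1(34): 66
merge 66 and s3(105): 171
Huffman total = 32 + 66 + 171 = 269 bits.
Saving = 342 − 269 = 73 bits.

73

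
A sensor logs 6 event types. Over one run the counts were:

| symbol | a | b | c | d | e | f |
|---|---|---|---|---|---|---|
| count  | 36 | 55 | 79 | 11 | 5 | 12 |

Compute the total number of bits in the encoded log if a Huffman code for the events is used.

Merge the two smallest weights repeatedly:
e(5) + d(11) → 16
f(12) + 16 → 28
28 + a(36) → 64
b(55) + 64 → 119
c(79) + 119 → 198
The encoded length is the sum of every internal node's weight: 16 + 28 + 64 + 119 + 198 = 425 bits.

425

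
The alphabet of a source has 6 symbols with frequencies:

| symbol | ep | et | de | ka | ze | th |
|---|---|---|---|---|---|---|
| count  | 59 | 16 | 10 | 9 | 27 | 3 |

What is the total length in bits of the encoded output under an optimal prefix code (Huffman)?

Greedily combine the two least-frequent nodes:
combine th(3), ka(9) → 12
combine de(10), 12 → 22
combine et(16), 22 → 38
combine ze(27), 38 → 65
combine ep(59), 65 → 124
Total encoded bits = sum of merged weights = 12 + 22 + 38 + 65 + 124 = 261.

261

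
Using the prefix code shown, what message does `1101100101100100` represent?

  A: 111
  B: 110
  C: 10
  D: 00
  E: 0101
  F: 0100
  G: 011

BBECF

Read left to right; each codeword is recognised as soon as it completes (prefix code):
  110→B | 110→B | 0101→E | 10→C | 0100→F
Decoded message: BBECF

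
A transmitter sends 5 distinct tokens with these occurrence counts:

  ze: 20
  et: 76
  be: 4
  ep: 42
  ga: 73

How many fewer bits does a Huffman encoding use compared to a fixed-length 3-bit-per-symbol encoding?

201

Fixed-length: 3 bits × 215 symbols = 645 bits.
Huffman merges:
merge be(4) and ze(20): 24
merge 24 and ep(42): 66
merge 66 and ga(73): 139
merge et(76) and 139: 215
Huffman total = 24 + 66 + 139 + 215 = 444 bits.
Saving = 645 − 444 = 201 bits.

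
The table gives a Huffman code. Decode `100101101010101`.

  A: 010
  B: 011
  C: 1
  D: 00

CDCBACAC

Read left to right; each codeword is recognised as soon as it completes (prefix code):
  1→C | 00→D | 1→C | 011→B | 010→A | 1→C | 010→A | 1→C
Decoded message: CDCBACAC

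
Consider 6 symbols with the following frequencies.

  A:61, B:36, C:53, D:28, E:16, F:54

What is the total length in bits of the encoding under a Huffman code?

Build the Huffman tree bottom-up:
E(16) + D(28) → 44
B(36) + 44 → 80
C(53) + F(54) → 107
A(61) + 80 → 141
107 + 141 → 248
Each symbol's bit-cost is frequency × depth; summing gives 620 bits (equivalently 44 + 80 + 107 + 141 + 248).

620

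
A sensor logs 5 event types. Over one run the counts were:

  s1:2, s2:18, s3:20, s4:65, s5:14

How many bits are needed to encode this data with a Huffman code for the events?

Greedily combine the two least-frequent nodes:
combine s1(2), s5(14) → 16
combine 16, s2(18) → 34
combine s3(20), 34 → 54
combine 54, s4(65) → 119
The encoded length is the sum of every internal node's weight: 16 + 34 + 54 + 119 = 223 bits.

223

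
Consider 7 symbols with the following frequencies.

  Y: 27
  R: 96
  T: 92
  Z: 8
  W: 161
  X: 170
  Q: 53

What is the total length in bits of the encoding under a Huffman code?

Greedily combine the two least-frequent nodes:
combine Z(8), Y(27) → 35
combine 35, Q(53) → 88
combine 88, T(92) → 180
combine R(96), W(161) → 257
combine X(170), 180 → 350
combine 257, 350 → 607
Each symbol's bit-cost is frequency × depth; summing gives 1517 bits (equivalently 35 + 88 + 180 + 257 + 350 + 607).

1517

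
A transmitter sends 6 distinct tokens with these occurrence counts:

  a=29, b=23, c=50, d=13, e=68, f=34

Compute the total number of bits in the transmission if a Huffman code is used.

533

Greedily combine the two least-frequent nodes:
d(13) + b(23) → 36
a(29) + f(34) → 63
36 + c(50) → 86
63 + e(68) → 131
86 + 131 → 217
Total encoded bits = sum of merged weights = 36 + 63 + 86 + 131 + 217 = 533.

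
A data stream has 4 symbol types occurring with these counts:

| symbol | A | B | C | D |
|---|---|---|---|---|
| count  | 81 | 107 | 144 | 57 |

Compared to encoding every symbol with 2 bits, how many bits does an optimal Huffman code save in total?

Fixed-length: 2 bits × 389 symbols = 778 bits.
Huffman merges:
D(57) + A(81) → 138
B(107) + 138 → 245
C(144) + 245 → 389
Huffman total = 138 + 245 + 389 = 772 bits.
Saving = 778 − 772 = 6 bits.

6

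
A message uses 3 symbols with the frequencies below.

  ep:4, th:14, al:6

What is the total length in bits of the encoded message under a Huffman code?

34

Greedily combine the two least-frequent nodes:
ep(4) + al(6) → 10
10 + th(14) → 24
Total encoded bits = sum of merged weights = 10 + 24 = 34.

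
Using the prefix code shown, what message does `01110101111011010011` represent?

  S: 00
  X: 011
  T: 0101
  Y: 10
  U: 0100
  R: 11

XYYRRXUR

Read left to right; each codeword is recognised as soon as it completes (prefix code):
  011→X | 10→Y | 10→Y | 11→R | 11→R | 011→X | 0100→U | 11→R
Decoded message: XYYRRXUR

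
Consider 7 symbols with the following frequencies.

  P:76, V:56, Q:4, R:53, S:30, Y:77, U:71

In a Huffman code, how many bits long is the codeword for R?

3

Build the tree from the bottom:
combine Q(4), S(30) → 34
combine 34, R(53) → 87
combine V(56), U(71) → 127
combine P(76), Y(77) → 153
combine 87, 127 → 214
combine 153, 214 → 367
The subtree containing R is merged 3 times, so code length = 3.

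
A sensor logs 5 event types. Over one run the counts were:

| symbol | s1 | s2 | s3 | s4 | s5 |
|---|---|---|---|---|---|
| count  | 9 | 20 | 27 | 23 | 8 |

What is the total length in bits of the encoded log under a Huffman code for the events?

Build the Huffman tree bottom-up:
s5(8) + s1(9) → 17
17 + s2(20) → 37
s4(23) + s3(27) → 50
37 + 50 → 87
The encoded length is the sum of every internal node's weight: 17 + 37 + 50 + 87 = 191 bits.

191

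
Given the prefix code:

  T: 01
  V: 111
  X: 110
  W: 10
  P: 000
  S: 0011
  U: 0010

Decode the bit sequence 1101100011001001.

XXSUT

Read left to right; each codeword is recognised as soon as it completes (prefix code):
  110→X | 110→X | 0011→S | 0010→U | 01→T
Decoded message: XXSUT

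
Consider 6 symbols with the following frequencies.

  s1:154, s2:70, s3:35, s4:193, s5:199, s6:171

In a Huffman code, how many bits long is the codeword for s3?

4

Build the tree from the bottom:
combine s3(35), s2(70) → 105
combine 105, s1(154) → 259
combine s6(171), s4(193) → 364
combine s5(199), 259 → 458
combine 364, 458 → 822
The subtree containing s3 is merged 4 times, so code length = 4.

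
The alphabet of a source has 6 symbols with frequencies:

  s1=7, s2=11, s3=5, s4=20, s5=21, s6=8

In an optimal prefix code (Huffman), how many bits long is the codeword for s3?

3

Repeatedly merge the two smallest:
s3(5) + s1(7) → 12
s6(8) + s2(11) → 19
12 + 19 → 31
s4(20) + s5(21) → 41
31 + 41 → 72
s3 sits 3 levels below the root, so its codeword is 3 bits.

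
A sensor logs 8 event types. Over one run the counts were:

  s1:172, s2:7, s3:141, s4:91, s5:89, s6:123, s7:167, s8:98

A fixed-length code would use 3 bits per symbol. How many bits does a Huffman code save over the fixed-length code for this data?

Fixed-length: 3 bits × 888 symbols = 2664 bits.
Huffman merges:
combine s2(7), s5(89) → 96
combine s4(91), 96 → 187
combine s8(98), s6(123) → 221
combine s3(141), s7(167) → 308
combine s1(172), 187 → 359
combine 221, 308 → 529
combine 359, 529 → 888
Huffman total = 96 + 187 + 221 + 308 + 359 + 529 + 888 = 2588 bits.
Saving = 2664 − 2588 = 76 bits.

76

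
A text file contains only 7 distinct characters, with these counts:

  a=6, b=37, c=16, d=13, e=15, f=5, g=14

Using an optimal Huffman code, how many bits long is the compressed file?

Greedily combine the two least-frequent nodes:
f(5) + a(6) → 11
11 + d(13) → 24
g(14) + e(15) → 29
c(16) + 24 → 40
29 + b(37) → 66
40 + 66 → 106
The encoded length is the sum of every internal node's weight: 11 + 24 + 29 + 40 + 66 + 106 = 276 bits.

276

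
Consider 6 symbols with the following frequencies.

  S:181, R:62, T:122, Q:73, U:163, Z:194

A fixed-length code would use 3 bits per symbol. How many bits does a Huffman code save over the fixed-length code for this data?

403

Fixed-length: 3 bits × 795 symbols = 2385 bits.
Huffman merges:
merge R(62) and Q(73): 135
merge T(122) and 135: 257
merge U(163) and S(181): 344
merge Z(194) and 257: 451
merge 344 and 451: 795
Huffman total = 135 + 257 + 344 + 451 + 795 = 1982 bits.
Saving = 2385 − 1982 = 403 bits.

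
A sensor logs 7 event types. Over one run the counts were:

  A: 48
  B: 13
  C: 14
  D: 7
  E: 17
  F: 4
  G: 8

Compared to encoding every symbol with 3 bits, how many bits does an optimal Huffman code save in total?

66

Fixed-length: 3 bits × 111 symbols = 333 bits.
Huffman merges:
F(4) + D(7) → 11
G(8) + 11 → 19
B(13) + C(14) → 27
E(17) + 19 → 36
27 + 36 → 63
A(48) + 63 → 111
Huffman total = 11 + 19 + 27 + 36 + 63 + 111 = 267 bits.
Saving = 333 − 267 = 66 bits.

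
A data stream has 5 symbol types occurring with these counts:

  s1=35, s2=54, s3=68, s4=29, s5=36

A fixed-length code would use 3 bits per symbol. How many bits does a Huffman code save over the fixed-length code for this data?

Fixed-length: 3 bits × 222 symbols = 666 bits.
Huffman merges:
s4(29) + s1(35) → 64
s5(36) + s2(54) → 90
64 + s3(68) → 132
90 + 132 → 222
Huffman total = 64 + 90 + 132 + 222 = 508 bits.
Saving = 666 − 508 = 158 bits.

158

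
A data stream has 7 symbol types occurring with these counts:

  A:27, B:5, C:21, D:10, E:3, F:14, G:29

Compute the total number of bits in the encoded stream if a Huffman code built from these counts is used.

Merge the two smallest weights repeatedly:
combine E(3), B(5) → 8
combine 8, D(10) → 18
combine F(14), 18 → 32
combine C(21), A(27) → 48
combine G(29), 32 → 61
combine 48, 61 → 109
Each symbol's bit-cost is frequency × depth; summing gives 276 bits (equivalently 8 + 18 + 32 + 48 + 61 + 109).

276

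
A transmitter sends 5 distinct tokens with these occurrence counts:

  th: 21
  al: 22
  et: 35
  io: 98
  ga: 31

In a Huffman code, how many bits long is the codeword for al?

3

Huffman merges, smallest pair first:
combine th(21), al(22) → 43
combine ga(31), et(35) → 66
combine 43, 66 → 109
combine io(98), 109 → 207
The subtree containing al is merged 3 times, so code length = 3.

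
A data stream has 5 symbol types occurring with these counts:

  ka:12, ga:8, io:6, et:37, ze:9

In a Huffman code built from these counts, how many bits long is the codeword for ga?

3

Huffman merges, smallest pair first:
combine io(6), ga(8) → 14
combine ze(9), ka(12) → 21
combine 14, 21 → 35
combine 35, et(37) → 72
ga's leaf is at depth 3, giving a 3-bit codeword.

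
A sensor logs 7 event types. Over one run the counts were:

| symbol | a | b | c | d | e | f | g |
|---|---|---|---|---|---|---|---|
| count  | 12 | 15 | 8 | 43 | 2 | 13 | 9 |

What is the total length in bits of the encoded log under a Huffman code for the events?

249

Greedily combine the two least-frequent nodes:
e(2) + c(8) → 10
g(9) + 10 → 19
a(12) + f(13) → 25
b(15) + 19 → 34
25 + 34 → 59
d(43) + 59 → 102
Total encoded bits = sum of merged weights = 10 + 19 + 25 + 34 + 59 + 102 = 249.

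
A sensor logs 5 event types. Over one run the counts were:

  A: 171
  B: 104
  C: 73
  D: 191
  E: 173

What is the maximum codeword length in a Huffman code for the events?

3

Merge the two lowest-weight nodes at each step:
combine C(73), B(104) → 177
combine A(171), E(173) → 344
combine 177, D(191) → 368
combine 344, 368 → 712
Maximum depth reached is 3.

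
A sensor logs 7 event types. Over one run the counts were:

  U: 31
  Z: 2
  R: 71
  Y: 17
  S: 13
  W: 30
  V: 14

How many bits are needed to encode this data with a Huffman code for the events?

Merge the two smallest weights repeatedly:
Z(2) + S(13) → 15
V(14) + 15 → 29
Y(17) + 29 → 46
W(30) + U(31) → 61
46 + 61 → 107
R(71) + 107 → 178
Each symbol's bit-cost is frequency × depth; summing gives 436 bits (equivalently 15 + 29 + 46 + 61 + 107 + 178).

436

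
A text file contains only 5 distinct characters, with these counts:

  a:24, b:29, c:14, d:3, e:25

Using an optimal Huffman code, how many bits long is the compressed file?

Merge the two smallest weights repeatedly:
combine d(3), c(14) → 17
combine 17, a(24) → 41
combine e(25), b(29) → 54
combine 41, 54 → 95
Each symbol's bit-cost is frequency × depth; summing gives 207 bits (equivalently 17 + 41 + 54 + 95).

207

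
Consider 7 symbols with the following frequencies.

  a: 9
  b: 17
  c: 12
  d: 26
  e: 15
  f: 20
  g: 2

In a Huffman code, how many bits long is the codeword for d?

Build the tree from the bottom:
g(2) + a(9) → 11
11 + c(12) → 23
e(15) + b(17) → 32
f(20) + 23 → 43
d(26) + 32 → 58
43 + 58 → 101
d sits 2 levels below the root, so its codeword is 2 bits.

2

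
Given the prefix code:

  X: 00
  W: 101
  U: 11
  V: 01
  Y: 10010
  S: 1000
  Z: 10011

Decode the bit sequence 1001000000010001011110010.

YXXXSWUY

Read left to right; each codeword is recognised as soon as it completes (prefix code):
  10010→Y | 00→X | 00→X | 00→X | 1000→S | 101→W | 11→U | 10010→Y
Decoded message: YXXXSWUY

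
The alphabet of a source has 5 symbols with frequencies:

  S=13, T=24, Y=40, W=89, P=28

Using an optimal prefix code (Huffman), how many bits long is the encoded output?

Greedily combine the two least-frequent nodes:
merge S(13) and T(24): 37
merge P(28) and 37: 65
merge Y(40) and 65: 105
merge W(89) and 105: 194
Total encoded bits = sum of merged weights = 37 + 65 + 105 + 194 = 401.

401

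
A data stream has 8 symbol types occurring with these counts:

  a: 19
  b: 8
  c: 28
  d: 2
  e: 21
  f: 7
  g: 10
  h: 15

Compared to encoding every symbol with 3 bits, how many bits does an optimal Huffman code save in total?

Fixed-length: 3 bits × 110 symbols = 330 bits.
Huffman merges:
combine d(2), f(7) → 9
combine b(8), 9 → 17
combine g(10), h(15) → 25
combine 17, a(19) → 36
combine e(21), 25 → 46
combine c(28), 36 → 64
combine 46, 64 → 110
Huffman total = 9 + 17 + 25 + 36 + 46 + 64 + 110 = 307 bits.
Saving = 330 − 307 = 23 bits.

23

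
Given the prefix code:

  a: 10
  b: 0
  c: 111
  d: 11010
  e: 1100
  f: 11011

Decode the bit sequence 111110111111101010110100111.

cfcdadbc

Read left to right; each codeword is recognised as soon as it completes (prefix code):
  111→c | 11011→f | 111→c | 11010→d | 10→a | 11010→d | 0→b | 111→c
Decoded message: cfcdadbc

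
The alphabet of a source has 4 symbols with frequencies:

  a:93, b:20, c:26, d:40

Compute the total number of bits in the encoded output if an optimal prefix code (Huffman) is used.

Build the Huffman tree bottom-up:
combine b(20), c(26) → 46
combine d(40), 46 → 86
combine 86, a(93) → 179
Each symbol's bit-cost is frequency × depth; summing gives 311 bits (equivalently 46 + 86 + 179).

311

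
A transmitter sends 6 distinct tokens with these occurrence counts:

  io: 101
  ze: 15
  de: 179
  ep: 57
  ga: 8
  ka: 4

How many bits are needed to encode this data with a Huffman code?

Build the Huffman tree bottom-up:
ka(4) + ga(8) → 12
12 + ze(15) → 27
27 + ep(57) → 84
84 + io(101) → 185
de(179) + 185 → 364
Total encoded bits = sum of merged weights = 12 + 27 + 84 + 185 + 364 = 672.

672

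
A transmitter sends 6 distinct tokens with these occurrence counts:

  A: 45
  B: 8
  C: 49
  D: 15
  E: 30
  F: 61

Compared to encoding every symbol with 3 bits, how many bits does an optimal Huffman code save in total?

132

Fixed-length: 3 bits × 208 symbols = 624 bits.
Huffman merges:
merge B(8) and D(15): 23
merge 23 and E(30): 53
merge A(45) and C(49): 94
merge 53 and F(61): 114
merge 94 and 114: 208
Huffman total = 23 + 53 + 94 + 114 + 208 = 492 bits.
Saving = 624 − 492 = 132 bits.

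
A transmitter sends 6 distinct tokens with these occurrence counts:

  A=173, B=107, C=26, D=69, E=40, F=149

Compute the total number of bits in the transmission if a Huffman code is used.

Greedily combine the two least-frequent nodes:
C(26) + E(40) → 66
66 + D(69) → 135
B(107) + 135 → 242
F(149) + A(173) → 322
242 + 322 → 564
Each symbol's bit-cost is frequency × depth; summing gives 1329 bits (equivalently 66 + 135 + 242 + 322 + 564).

1329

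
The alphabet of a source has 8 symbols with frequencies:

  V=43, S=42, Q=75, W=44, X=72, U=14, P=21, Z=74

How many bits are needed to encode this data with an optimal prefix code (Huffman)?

Greedily combine the two least-frequent nodes:
combine U(14), P(21) → 35
combine 35, S(42) → 77
combine V(43), W(44) → 87
combine X(72), Z(74) → 146
combine Q(75), 77 → 152
combine 87, 146 → 233
combine 152, 233 → 385
Total encoded bits = sum of merged weights = 35 + 77 + 87 + 146 + 152 + 233 + 385 = 1115.

1115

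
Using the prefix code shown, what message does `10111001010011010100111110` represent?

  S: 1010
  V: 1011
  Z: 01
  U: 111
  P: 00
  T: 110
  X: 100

Read left to right; each codeword is recognised as soon as it completes (prefix code):
  1011→V | 100→X | 1010→S | 01→Z | 1010→S | 100→X | 111→U | 110→T
Decoded message: VXSZSXUT

VXSZSXUT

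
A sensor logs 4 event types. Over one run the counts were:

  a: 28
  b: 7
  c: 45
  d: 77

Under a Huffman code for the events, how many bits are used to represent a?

3

Huffman merges, smallest pair first:
b(7) + a(28) → 35
35 + c(45) → 80
d(77) + 80 → 157
The subtree containing a is merged 3 times, so code length = 3.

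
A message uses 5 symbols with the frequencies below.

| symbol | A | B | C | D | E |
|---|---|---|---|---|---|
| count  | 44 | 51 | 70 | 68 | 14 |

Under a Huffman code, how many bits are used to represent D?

2

Build the tree from the bottom:
E(14) + A(44) → 58
B(51) + 58 → 109
D(68) + C(70) → 138
109 + 138 → 247
D sits 2 levels below the root, so its codeword is 2 bits.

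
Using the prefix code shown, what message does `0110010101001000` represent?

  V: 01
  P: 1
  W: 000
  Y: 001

VPYVVYW

Read left to right; each codeword is recognised as soon as it completes (prefix code):
  01→V | 1→P | 001→Y | 01→V | 01→V | 001→Y | 000→W
Decoded message: VPYVVYW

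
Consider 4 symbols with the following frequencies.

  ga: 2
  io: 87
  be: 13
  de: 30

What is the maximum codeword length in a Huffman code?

Merge the two lowest-weight nodes at each step:
combine ga(2), be(13) → 15
combine 15, de(30) → 45
combine 45, io(87) → 132
Maximum depth reached is 3.

3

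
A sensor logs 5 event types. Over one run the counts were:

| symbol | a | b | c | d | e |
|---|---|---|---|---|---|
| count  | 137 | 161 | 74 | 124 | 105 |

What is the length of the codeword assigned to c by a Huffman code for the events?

3

Repeatedly merge the two smallest:
merge c(74) and e(105): 179
merge d(124) and a(137): 261
merge b(161) and 179: 340
merge 261 and 340: 601
c sits 3 levels below the root, so its codeword is 3 bits.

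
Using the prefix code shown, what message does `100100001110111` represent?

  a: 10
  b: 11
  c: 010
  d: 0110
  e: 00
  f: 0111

aceff

Read left to right; each codeword is recognised as soon as it completes (prefix code):
  10→a | 010→c | 00→e | 0111→f | 0111→f
Decoded message: aceff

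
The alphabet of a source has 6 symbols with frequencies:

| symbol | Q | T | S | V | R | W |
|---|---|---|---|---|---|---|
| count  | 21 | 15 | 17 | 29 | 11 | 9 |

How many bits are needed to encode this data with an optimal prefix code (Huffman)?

256

Build the Huffman tree bottom-up:
W(9) + R(11) → 20
T(15) + S(17) → 32
20 + Q(21) → 41
V(29) + 32 → 61
41 + 61 → 102
Each symbol's bit-cost is frequency × depth; summing gives 256 bits (equivalently 20 + 32 + 41 + 61 + 102).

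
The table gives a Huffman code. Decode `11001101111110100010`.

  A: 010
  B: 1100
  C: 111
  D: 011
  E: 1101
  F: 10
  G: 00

BECEGA

Read left to right; each codeword is recognised as soon as it completes (prefix code):
  1100→B | 1101→E | 111→C | 1101→E | 00→G | 010→A
Decoded message: BECEGA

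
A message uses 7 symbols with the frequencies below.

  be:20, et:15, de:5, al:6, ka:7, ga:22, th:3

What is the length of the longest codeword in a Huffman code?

4

Merge the two lowest-weight nodes at each step:
merge th(3) and de(5): 8
merge al(6) and ka(7): 13
merge 8 and 13: 21
merge et(15) and be(20): 35
merge 21 and ga(22): 43
merge 35 and 43: 78
Maximum depth reached is 4.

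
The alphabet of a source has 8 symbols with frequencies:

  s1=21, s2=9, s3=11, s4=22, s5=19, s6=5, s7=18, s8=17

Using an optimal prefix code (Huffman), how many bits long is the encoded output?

Merge the two smallest weights repeatedly:
merge s6(5) and s2(9): 14
merge s3(11) and 14: 25
merge s8(17) and s7(18): 35
merge s5(19) and s1(21): 40
merge s4(22) and 25: 47
merge 35 and 40: 75
merge 47 and 75: 122
Each symbol's bit-cost is frequency × depth; summing gives 358 bits (equivalently 14 + 25 + 35 + 40 + 47 + 75 + 122).

358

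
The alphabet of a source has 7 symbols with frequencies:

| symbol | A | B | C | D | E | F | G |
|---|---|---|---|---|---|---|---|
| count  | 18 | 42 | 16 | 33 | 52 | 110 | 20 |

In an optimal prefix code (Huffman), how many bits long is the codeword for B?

Build the tree from the bottom:
combine C(16), A(18) → 34
combine G(20), D(33) → 53
combine 34, B(42) → 76
combine E(52), 53 → 105
combine 76, 105 → 181
combine F(110), 181 → 291
The subtree containing B is merged 3 times, so code length = 3.

3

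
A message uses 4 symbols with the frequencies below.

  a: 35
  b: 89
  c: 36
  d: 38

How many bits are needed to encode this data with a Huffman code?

378

Build the Huffman tree bottom-up:
a(35) + c(36) → 71
d(38) + 71 → 109
b(89) + 109 → 198
Total encoded bits = sum of merged weights = 71 + 109 + 198 = 378.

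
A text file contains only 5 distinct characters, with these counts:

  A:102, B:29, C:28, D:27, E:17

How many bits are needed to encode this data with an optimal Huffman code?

Greedily combine the two least-frequent nodes:
merge E(17) and D(27): 44
merge C(28) and B(29): 57
merge 44 and 57: 101
merge 101 and A(102): 203
The encoded length is the sum of every internal node's weight: 44 + 57 + 101 + 203 = 405 bits.

405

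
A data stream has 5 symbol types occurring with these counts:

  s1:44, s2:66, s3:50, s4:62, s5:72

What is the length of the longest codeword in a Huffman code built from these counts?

Merge the two lowest-weight nodes at each step:
s1(44) + s3(50) → 94
s4(62) + s2(66) → 128
s5(72) + 94 → 166
128 + 166 → 294
Maximum depth reached is 3.

3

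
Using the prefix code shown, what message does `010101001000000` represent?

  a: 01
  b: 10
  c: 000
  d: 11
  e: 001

Read left to right; each codeword is recognised as soon as it completes (prefix code):
  01→a | 01→a | 01→a | 001→e | 000→c | 000→c
Decoded message: aaaecc

aaaecc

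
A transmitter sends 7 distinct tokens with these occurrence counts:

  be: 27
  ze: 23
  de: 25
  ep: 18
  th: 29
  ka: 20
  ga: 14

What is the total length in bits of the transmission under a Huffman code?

Merge the two smallest weights repeatedly:
ga(14) + ep(18) → 32
ka(20) + ze(23) → 43
de(25) + be(27) → 52
th(29) + 32 → 61
43 + 52 → 95
61 + 95 → 156
Total encoded bits = sum of merged weights = 32 + 43 + 52 + 61 + 95 + 156 = 439.

439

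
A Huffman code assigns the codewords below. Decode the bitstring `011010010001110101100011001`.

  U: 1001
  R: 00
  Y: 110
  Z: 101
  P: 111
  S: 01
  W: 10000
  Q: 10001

SZRQYZQU

Read left to right; each codeword is recognised as soon as it completes (prefix code):
  01→S | 101→Z | 00→R | 10001→Q | 110→Y | 101→Z | 10001→Q | 1001→U
Decoded message: SZRQYZQU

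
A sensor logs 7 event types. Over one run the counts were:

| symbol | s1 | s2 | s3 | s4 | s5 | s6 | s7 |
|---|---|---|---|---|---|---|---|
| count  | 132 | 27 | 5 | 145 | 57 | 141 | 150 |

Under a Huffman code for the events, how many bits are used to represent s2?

5

Repeatedly merge the two smallest:
combine s3(5), s2(27) → 32
combine 32, s5(57) → 89
combine 89, s1(132) → 221
combine s6(141), s4(145) → 286
combine s7(150), 221 → 371
combine 286, 371 → 657
s2 sits 5 levels below the root, so its codeword is 5 bits.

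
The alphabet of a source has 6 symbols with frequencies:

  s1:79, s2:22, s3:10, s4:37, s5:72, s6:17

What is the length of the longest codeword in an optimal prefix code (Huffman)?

4

Merge the two lowest-weight nodes at each step:
s3(10) + s6(17) → 27
s2(22) + 27 → 49
s4(37) + 49 → 86
s5(72) + s1(79) → 151
86 + 151 → 237
The first pair merged (s3, s6) ends up deepest, at depth 4.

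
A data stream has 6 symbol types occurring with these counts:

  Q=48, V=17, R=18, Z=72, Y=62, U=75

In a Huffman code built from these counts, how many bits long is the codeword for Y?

2

Huffman merges, smallest pair first:
merge V(17) and R(18): 35
merge 35 and Q(48): 83
merge Y(62) and Z(72): 134
merge U(75) and 83: 158
merge 134 and 158: 292
The subtree containing Y is merged 2 times, so code length = 2.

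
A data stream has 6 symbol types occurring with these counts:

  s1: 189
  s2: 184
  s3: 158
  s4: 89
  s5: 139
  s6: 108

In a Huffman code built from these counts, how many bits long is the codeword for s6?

Build the tree from the bottom:
combine s4(89), s6(108) → 197
combine s5(139), s3(158) → 297
combine s2(184), s1(189) → 373
combine 197, 297 → 494
combine 373, 494 → 867
s6 sits 3 levels below the root, so its codeword is 3 bits.

3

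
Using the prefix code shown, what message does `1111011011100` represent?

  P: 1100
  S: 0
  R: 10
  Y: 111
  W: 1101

Read left to right; each codeword is recognised as soon as it completes (prefix code):
  111→Y | 10→R | 1101→W | 1100→P
Decoded message: YRWP

YRWP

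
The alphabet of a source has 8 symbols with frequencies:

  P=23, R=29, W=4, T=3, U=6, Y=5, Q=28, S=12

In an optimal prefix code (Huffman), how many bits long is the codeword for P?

2

Repeatedly merge the two smallest:
T(3) + W(4) → 7
Y(5) + U(6) → 11
7 + 11 → 18
S(12) + 18 → 30
P(23) + Q(28) → 51
R(29) + 30 → 59
51 + 59 → 110
P's leaf is at depth 2, giving a 2-bit codeword.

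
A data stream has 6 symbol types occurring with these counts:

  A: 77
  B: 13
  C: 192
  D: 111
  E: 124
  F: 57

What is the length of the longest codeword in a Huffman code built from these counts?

4

Merge the two lowest-weight nodes at each step:
combine B(13), F(57) → 70
combine 70, A(77) → 147
combine D(111), E(124) → 235
combine 147, C(192) → 339
combine 235, 339 → 574
The rarest symbols sit at the bottom; the longest codeword is 4 bits.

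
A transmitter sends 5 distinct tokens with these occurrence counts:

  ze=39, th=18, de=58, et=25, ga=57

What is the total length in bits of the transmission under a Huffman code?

437

Greedily combine the two least-frequent nodes:
th(18) + et(25) → 43
ze(39) + 43 → 82
ga(57) + de(58) → 115
82 + 115 → 197
The encoded length is the sum of every internal node's weight: 43 + 82 + 115 + 197 = 437 bits.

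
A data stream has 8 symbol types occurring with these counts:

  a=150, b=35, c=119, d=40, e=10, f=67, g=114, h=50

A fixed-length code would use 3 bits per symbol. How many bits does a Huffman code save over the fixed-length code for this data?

Fixed-length: 3 bits × 585 symbols = 1755 bits.
Huffman merges:
combine e(10), b(35) → 45
combine d(40), 45 → 85
combine h(50), f(67) → 117
combine 85, g(114) → 199
combine 117, c(119) → 236
combine a(150), 199 → 349
combine 236, 349 → 585
Huffman total = 45 + 85 + 117 + 199 + 236 + 349 + 585 = 1616 bits.
Saving = 1755 − 1616 = 139 bits.

139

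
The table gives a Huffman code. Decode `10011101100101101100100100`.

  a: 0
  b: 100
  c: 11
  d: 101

bcdbddbbb

Read left to right; each codeword is recognised as soon as it completes (prefix code):
  100→b | 11→c | 101→d | 100→b | 101→d | 101→d | 100→b | 100→b | 100→b
Decoded message: bcdbddbbb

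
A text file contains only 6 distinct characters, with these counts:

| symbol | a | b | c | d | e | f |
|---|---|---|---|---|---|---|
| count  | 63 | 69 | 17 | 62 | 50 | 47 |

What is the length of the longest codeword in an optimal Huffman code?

3

Merge the two lowest-weight nodes at each step:
combine c(17), f(47) → 64
combine e(50), d(62) → 112
combine a(63), 64 → 127
combine b(69), 112 → 181
combine 127, 181 → 308
The rarest symbols sit at the bottom; the longest codeword is 3 bits.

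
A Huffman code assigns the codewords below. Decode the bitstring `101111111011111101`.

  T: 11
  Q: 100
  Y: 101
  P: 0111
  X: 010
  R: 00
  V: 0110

Read left to right; each codeword is recognised as soon as it completes (prefix code):
  101→Y | 11→T | 11→T | 11→T | 0111→P | 11→T | 101→Y
Decoded message: YTTTPTY

YTTTPTY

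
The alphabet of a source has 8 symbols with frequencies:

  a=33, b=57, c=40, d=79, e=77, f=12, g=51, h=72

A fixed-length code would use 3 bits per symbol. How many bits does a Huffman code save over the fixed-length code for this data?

Fixed-length: 3 bits × 421 symbols = 1263 bits.
Huffman merges:
f(12) + a(33) → 45
c(40) + 45 → 85
g(51) + b(57) → 108
h(72) + e(77) → 149
d(79) + 85 → 164
108 + 149 → 257
164 + 257 → 421
Huffman total = 45 + 85 + 108 + 149 + 164 + 257 + 421 = 1229 bits.
Saving = 1263 − 1229 = 34 bits.

34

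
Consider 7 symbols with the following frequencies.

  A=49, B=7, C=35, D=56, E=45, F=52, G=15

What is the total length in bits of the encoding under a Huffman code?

Merge the two smallest weights repeatedly:
combine B(7), G(15) → 22
combine 22, C(35) → 57
combine E(45), A(49) → 94
combine F(52), D(56) → 108
combine 57, 94 → 151
combine 108, 151 → 259
Total encoded bits = sum of merged weights = 22 + 57 + 94 + 108 + 151 + 259 = 691.

691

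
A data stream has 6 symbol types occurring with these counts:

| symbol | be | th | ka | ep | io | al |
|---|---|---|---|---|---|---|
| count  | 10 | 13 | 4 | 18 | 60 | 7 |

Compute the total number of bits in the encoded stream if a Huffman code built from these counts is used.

227

Greedily combine the two least-frequent nodes:
ka(4) + al(7) → 11
be(10) + 11 → 21
th(13) + ep(18) → 31
21 + 31 → 52
52 + io(60) → 112
The encoded length is the sum of every internal node's weight: 11 + 21 + 31 + 52 + 112 = 227 bits.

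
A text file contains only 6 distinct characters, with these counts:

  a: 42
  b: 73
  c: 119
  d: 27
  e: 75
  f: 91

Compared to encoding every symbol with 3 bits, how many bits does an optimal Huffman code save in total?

Fixed-length: 3 bits × 427 symbols = 1281 bits.
Huffman merges:
merge d(27) and a(42): 69
merge 69 and b(73): 142
merge e(75) and f(91): 166
merge c(119) and 142: 261
merge 166 and 261: 427
Huffman total = 69 + 142 + 166 + 261 + 427 = 1065 bits.
Saving = 1281 − 1065 = 216 bits.

216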